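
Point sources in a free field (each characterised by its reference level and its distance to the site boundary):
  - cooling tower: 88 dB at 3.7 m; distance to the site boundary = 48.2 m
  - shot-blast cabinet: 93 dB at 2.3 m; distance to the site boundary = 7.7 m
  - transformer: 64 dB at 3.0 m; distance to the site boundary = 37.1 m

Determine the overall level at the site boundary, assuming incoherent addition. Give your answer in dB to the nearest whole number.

83 dB

Apply inverse-square spreading to bring every level to the receiver, then sum 10^(L/10).
cooling tower: 88 − 20·log₁₀(48.2/3.7) = 88 − 22.30 = 65.70 dB.
shot-blast cabinet: 93 − 20·log₁₀(7.7/2.3) = 93 − 10.50 = 82.50 dB.
transformer: 64 − 20·log₁₀(37.1/3.0) = 64 − 21.85 = 42.15 dB.
Σ 10^(L/10) = 1.818e+08 → L_total = 10·log₁₀(1.818e+08) = 82.59 dB.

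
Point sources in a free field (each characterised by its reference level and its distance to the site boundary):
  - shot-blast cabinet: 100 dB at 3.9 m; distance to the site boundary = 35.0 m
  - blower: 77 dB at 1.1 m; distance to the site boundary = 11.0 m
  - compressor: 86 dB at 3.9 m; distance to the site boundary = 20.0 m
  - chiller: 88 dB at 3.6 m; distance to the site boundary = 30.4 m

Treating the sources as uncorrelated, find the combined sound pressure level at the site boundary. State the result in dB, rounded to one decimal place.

Propagate each source to the receiver with L = L_ref − 20·log₁₀(r/r_ref), then add intensities.
shot-blast cabinet: 100 − 20·log₁₀(35.0/3.9) = 100 − 19.06 = 80.94 dB.
blower: 77 − 20·log₁₀(11.0/1.1) = 77 − 20.00 = 57.00 dB.
compressor: 86 − 20·log₁₀(20.0/3.9) = 86 − 14.20 = 71.80 dB.
chiller: 88 − 20·log₁₀(30.4/3.6) = 88 − 18.53 = 69.47 dB.
Σ 10^(L/10) = 1.487e+08 → L_total = 10·log₁₀(1.487e+08) = 81.72 dB.

81.7 dB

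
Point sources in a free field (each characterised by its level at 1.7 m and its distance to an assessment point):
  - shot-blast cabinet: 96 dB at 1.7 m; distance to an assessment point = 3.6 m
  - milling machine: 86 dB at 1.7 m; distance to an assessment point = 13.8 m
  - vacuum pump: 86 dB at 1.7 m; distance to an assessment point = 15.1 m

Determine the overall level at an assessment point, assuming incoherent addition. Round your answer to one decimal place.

First find each source's level at the receiver (point-source: −20·log₁₀(r/r_ref)), then combine on an intensity basis.
shot-blast cabinet: 96 − 20·log₁₀(3.6/1.7) = 96 − 6.52 = 89.48 dB.
milling machine: 86 − 20·log₁₀(13.8/1.7) = 86 − 18.19 = 67.81 dB.
vacuum pump: 86 − 20·log₁₀(15.1/1.7) = 86 − 18.97 = 67.03 dB.
Σ 10^(L/10) = 8.988e+08 → L_total = 10·log₁₀(8.988e+08) = 89.54 dB.

89.5 dB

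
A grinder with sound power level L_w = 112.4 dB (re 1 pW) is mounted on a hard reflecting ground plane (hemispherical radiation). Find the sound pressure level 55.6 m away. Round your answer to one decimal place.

L_p = L_w − 10·log₁₀(2π·r²) with r = 55.6 m.
2π·r² = 1.942e+04 m², 10·log₁₀ of that is 42.883 dB.
L_p = 112.4 − 42.883 = 69.52 dB.

69.5 dB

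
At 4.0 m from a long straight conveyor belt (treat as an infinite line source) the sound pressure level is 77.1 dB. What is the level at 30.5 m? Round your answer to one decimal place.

68.3 dB

Line-source attenuation: ΔL = 10·log₁₀(r₂/r₁) = 10·log₁₀(30.5/4.0) = 8.822 dB.
L₂ = 77.1 − 10·log₁₀(30.5/4.0) = 77.1 − 8.822 = 68.28 dB.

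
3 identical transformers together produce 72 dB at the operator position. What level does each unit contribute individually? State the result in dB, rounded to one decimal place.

67.2 dB

For N identical incoherent sources L_total = L₁ + 10·log₁₀ N, so L₁ = 72 − 10·log₁₀(3) = 72 − 4.771.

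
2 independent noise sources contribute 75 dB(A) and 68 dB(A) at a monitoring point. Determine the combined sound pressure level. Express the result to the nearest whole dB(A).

For uncorrelated sources the intensities add, so convert each level to linear form, sum, and take 10·log₁₀ of the total.
Σ 10^(L/10) = 10^(75/10) + 10^(68/10) = 3.793e+07.
L_total = 10·log₁₀(3.793e+07) = 75.79 dB(A).

76 dB(A)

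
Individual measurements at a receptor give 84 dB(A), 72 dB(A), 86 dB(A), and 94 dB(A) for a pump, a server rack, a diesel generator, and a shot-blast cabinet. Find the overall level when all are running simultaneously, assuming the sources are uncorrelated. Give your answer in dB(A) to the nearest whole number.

95 dB(A)

Incoherent sources combine by intensity addition: L_total = 10·log₁₀(Σ 10^(L_i/10)).
Σ 10^(L/10) = 10^(84/10) + 10^(72/10) + 10^(86/10) + 10^(94/10) = 3.177e+09.
L_total = 10·log₁₀(3.177e+09) = 95.02 dB(A).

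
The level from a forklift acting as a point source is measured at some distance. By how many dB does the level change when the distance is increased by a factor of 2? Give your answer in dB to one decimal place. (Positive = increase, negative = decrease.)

Point-source spreading: ΔL = −20·log₁₀(r₂/r₁).
ΔL = −20·log₁₀(2) = -6.02 dB.

-6.0 dB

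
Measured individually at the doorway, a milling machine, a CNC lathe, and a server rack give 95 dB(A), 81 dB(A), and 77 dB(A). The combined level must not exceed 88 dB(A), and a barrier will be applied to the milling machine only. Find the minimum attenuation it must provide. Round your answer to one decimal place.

8.4 dB

Fixed contribution from the other sources: Σ 10^(L/10) = 10^(81/10) + 10^(77/10) = 1.760e+08 (82.46 dB(A)).
The limit corresponds to 10^(88/10) = 6.310e+08; subtracting the fixed part leaves 4.549e+08 for the milling machine, i.e. 86.58 dB(A).
So the milling machine must be reduced from 95 to 86.58 dB(A): IL = 8.42 dB.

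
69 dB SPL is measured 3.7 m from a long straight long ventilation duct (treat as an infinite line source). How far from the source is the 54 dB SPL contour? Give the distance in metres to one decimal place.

117.0 m

The 15.0 dB drop corresponds to a distance ratio of 10^(15.0/10) for a line source.
r₂ = 3.7·10^((69−54)/10) = 3.7·10^(15.0/10) = 117.00 m.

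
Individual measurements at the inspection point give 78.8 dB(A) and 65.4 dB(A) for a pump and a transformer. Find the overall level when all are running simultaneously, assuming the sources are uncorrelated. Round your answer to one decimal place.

79.0 dB(A)

Incoherent sources combine by intensity addition: L_total = 10·log₁₀(Σ 10^(L_i/10)).
Σ 10^(L/10) = 10^(78.8/10) + 10^(65.4/10) = 7.933e+07.
L_total = 10·log₁₀(7.933e+07) = 78.99 dB(A).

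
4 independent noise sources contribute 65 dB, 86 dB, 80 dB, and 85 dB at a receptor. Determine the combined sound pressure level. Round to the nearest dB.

For uncorrelated sources the intensities add, so convert each level to linear form, sum, and take 10·log₁₀ of the total.
Σ 10^(L/10) = 10^(65/10) + 10^(86/10) + 10^(80/10) + 10^(85/10) = 8.175e+08.
L_total = 10·log₁₀(8.175e+08) = 89.12 dB.

89 dB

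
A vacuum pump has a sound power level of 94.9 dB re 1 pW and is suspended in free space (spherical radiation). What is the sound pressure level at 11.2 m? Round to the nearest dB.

63 dB

The power spreads over a sphere of area 4π·r², so L_p = L_w − 10·log₁₀(4π·r²).
4π·r² = 1576 m², 10·log₁₀ of that is 31.976 dB.
L_p = 94.9 − 31.976 = 62.92 dB.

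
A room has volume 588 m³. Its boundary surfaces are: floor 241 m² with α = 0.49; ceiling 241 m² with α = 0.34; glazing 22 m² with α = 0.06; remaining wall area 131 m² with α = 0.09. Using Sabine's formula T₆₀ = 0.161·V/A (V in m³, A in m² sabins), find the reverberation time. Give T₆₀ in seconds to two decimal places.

A = Σ Sᵢαᵢ = 241·0.49 + 241·0.34 + 22·0.06 + 131·0.09 = 213.14 m².
T₆₀ = 0.161 × 588 / 213.14 = 0.444 s.

0.44 s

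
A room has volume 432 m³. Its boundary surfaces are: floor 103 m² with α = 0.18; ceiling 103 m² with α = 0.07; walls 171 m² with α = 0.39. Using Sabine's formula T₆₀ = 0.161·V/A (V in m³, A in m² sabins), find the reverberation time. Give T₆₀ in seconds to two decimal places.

0.75 s

Total absorption A = 103·0.18 + 103·0.07 + 171·0.39 = 92.44 m² sabins.
T₆₀ = 0.161 × 432 / 92.44 = 0.752 s.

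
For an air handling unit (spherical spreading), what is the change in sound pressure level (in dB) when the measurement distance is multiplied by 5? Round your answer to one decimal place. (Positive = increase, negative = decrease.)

-14.0 dB

Point-source spreading: ΔL = −20·log₁₀(r₂/r₁).
ΔL = −20·log₁₀(5) = -13.98 dB.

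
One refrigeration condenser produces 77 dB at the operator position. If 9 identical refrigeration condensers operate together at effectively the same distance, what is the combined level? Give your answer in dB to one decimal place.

L_total = L₁ + 10·log₁₀ N for N identical incoherent sources.
L_total = 77 + 10·log₁₀(9) = 77 + 9.542 = 86.54 dB.

86.5 dB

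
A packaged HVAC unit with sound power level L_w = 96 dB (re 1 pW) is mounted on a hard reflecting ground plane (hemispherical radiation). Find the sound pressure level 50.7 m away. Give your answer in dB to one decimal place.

53.9 dB

Free-field hemispherical radiation: L_p = L_w − 10·log₁₀(2π·r²), r = 50.7 m.
2π·r² = 1.615e+04 m², 10·log₁₀ of that is 42.082 dB.
L_p = 96 − 42.082 = 53.92 dB.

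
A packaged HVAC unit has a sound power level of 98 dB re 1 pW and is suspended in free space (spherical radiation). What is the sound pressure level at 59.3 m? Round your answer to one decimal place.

51.5 dB

L_p = L_w − 10·log₁₀(4π·r²) with r = 59.3 m.
4π·r² = 4.419e+04 m², 10·log₁₀ of that is 46.453 dB.
L_p = 98 − 46.453 = 51.55 dB.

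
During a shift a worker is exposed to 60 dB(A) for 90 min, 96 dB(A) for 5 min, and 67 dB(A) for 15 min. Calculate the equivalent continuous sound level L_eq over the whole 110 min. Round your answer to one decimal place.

82.6 dB(A)

The energy average is taken in the linear domain: L_eq = 10·log₁₀[(Σ tᵢ·10^(Lᵢ/10))/T], T = 110 min.
Σ tᵢ·10^(Lᵢ/10) = 90·10^(60/10) + 5·10^(96/10) + 15·10^(67/10) = 2.007e+10.
L_eq = 10·log₁₀(2.007e+10/110) = 82.61 dB(A).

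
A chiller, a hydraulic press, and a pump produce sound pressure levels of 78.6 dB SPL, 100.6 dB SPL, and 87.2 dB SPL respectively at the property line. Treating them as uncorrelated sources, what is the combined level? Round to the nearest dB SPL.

101 dB SPL

Incoherent sources combine by intensity addition: L_total = 10·log₁₀(Σ 10^(L_i/10)).
Σ 10^(L/10) = 10^(78.6/10) + 10^(100.6/10) + 10^(87.2/10) = 1.208e+10.
L_total = 10·log₁₀(1.208e+10) = 100.82 dB SPL.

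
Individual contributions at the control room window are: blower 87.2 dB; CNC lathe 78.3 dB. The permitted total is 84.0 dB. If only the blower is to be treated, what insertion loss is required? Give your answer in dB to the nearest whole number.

The untreated sources together contribute 10^(78.3/10) = 6.761e+07, i.e. 78.30 dB.
To meet 84.0 dB overall, the treated blower may contribute at most 10^(84.0/10) − 6.761e+07 = 1.836e+08, i.e. 82.64 dB.
Required insertion loss = 87.2 − 82.64 = 4.56 dB.

5 dB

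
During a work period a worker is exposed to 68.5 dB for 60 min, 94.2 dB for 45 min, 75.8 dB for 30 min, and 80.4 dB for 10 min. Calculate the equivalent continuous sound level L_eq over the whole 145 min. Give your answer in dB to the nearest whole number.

89 dB

L_eq = 10·log₁₀[(1/T)·Σ tᵢ·10^(Lᵢ/10)] with T = 145 min.
Σ tᵢ·10^(Lᵢ/10) = 60·10^(68.5/10) + 45·10^(94.2/10) + 30·10^(75.8/10) + 10·10^(80.4/10) = 1.210e+11.
L_eq = 10·log₁₀(1.210e+11/145) = 89.22 dB.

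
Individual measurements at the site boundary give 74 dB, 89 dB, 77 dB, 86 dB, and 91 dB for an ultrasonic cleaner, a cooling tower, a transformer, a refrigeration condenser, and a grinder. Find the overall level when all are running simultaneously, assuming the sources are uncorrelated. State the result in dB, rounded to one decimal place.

For uncorrelated sources the intensities add, so convert each level to linear form, sum, and take 10·log₁₀ of the total.
Σ 10^(L/10) = 10^(74/10) + 10^(89/10) + 10^(77/10) + 10^(86/10) + 10^(91/10) = 2.527e+09.
L_total = 10·log₁₀(2.527e+09) = 94.03 dB.

94.0 dB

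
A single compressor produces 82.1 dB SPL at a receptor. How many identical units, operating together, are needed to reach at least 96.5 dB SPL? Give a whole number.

28

N identical sources give L₁ + 10·log₁₀ N, so require 10·log₁₀ N ≥ 96.5 − 82.1 = 14.4 dB.
N ≥ 10^(14.4/10) = 27.542, so N = 28.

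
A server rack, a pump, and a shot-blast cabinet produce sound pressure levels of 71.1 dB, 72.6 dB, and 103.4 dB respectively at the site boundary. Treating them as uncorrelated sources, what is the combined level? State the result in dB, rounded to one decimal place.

For uncorrelated sources the intensities add, so convert each level to linear form, sum, and take 10·log₁₀ of the total.
Σ 10^(L/10) = 10^(71.1/10) + 10^(72.6/10) + 10^(103.4/10) = 2.191e+10.
L_total = 10·log₁₀(2.191e+10) = 103.41 dB.

103.4 dB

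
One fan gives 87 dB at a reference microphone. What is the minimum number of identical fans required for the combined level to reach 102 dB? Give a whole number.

32

The shortfall is 102 − 87 = 15.0 dB, and N units add 10·log₁₀ N, so need 10·log₁₀ N ≥ 15.0.
N ≥ 10^(15.0/10) = 31.623, so N = 32.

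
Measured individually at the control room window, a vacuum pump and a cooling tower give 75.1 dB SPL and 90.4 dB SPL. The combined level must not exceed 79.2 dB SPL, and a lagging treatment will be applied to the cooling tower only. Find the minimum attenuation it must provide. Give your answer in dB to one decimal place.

The untreated sources together contribute 10^(75.1/10) = 3.236e+07, i.e. 75.10 dB SPL.
To meet 79.2 dB SPL overall, the treated cooling tower may contribute at most 10^(79.2/10) − 3.236e+07 = 5.082e+07, i.e. 77.06 dB SPL.
So the cooling tower must be reduced from 90.4 to 77.06 dB SPL: IL = 13.34 dB.

13.3 dB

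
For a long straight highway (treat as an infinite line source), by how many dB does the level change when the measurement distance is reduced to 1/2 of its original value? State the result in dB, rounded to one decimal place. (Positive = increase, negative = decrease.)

Line-source spreading: ΔL = −10·log₁₀(r₂/r₁).
ΔL = −10·log₁₀(0.5) = +3.01 dB.

+3.0 dB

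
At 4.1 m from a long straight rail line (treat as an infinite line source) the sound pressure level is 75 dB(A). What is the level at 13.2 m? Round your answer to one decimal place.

Line-source attenuation: ΔL = 10·log₁₀(r₂/r₁) = 10·log₁₀(13.2/4.1) = 5.078 dB.
L₂ = 75 − 10·log₁₀(13.2/4.1) = 75 − 5.078 = 69.92 dB(A).

69.9 dB(A)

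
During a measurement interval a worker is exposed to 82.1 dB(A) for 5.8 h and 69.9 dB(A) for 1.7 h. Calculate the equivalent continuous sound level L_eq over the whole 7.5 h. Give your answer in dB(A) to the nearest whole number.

81 dB(A)

L_eq = 10·log₁₀[(1/T)·Σ tᵢ·10^(Lᵢ/10)] with T = 7.5 h.
Σ tᵢ·10^(Lᵢ/10) = 5.8·10^(82.1/10) + 1.7·10^(69.9/10) = 9.573e+08.
L_eq = 10·log₁₀(9.573e+08/7.5) = 81.06 dB(A).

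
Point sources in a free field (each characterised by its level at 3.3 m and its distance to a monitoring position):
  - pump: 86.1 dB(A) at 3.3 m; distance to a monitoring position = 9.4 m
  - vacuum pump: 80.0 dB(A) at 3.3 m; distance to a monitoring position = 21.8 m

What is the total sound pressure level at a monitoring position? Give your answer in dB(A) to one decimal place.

Apply inverse-square spreading to bring every level to the receiver, then sum 10^(L/10).
pump: 86.1 − 20·log₁₀(9.4/3.3) = 86.1 − 9.09 = 77.01 dB(A).
vacuum pump: 80.0 − 20·log₁₀(21.8/3.3) = 80.0 − 16.40 = 63.60 dB(A).
Σ 10^(L/10) = 5.250e+07 → L_total = 10·log₁₀(5.250e+07) = 77.20 dB(A).

77.2 dB(A)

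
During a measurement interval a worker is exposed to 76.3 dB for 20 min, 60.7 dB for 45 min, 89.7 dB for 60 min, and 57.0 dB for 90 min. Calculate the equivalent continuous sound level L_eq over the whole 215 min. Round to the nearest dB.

84 dB

Weight each interval's intensity by its duration and average over T = 215 min:
Σ tᵢ·10^(Lᵢ/10) = 20·10^(76.3/10) + 45·10^(60.7/10) + 60·10^(89.7/10) + 90·10^(57.0/10) = 5.695e+10.
L_eq = 10·log₁₀(5.695e+10/215) = 84.23 dB.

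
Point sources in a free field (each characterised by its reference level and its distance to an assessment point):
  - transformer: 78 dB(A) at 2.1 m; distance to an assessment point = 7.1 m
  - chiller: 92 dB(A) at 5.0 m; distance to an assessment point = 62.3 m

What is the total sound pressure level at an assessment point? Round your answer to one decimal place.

First find each source's level at the receiver (point-source: −20·log₁₀(r/r_ref)), then combine on an intensity basis.
transformer: 78 − 20·log₁₀(7.1/2.1) = 78 − 10.58 = 67.42 dB(A).
chiller: 92 − 20·log₁₀(62.3/5.0) = 92 − 21.91 = 70.09 dB(A).
Σ 10^(L/10) = 1.573e+07 → L_total = 10·log₁₀(1.573e+07) = 71.97 dB(A).

72.0 dB(A)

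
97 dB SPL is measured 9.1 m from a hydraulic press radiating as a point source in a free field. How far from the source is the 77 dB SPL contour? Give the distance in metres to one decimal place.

91.0 m

The 20.0 dB drop corresponds to a distance ratio of 10^(20.0/20) for a point source.
r₂ = 9.1·10^((97−77)/20) = 9.1·10^(20.0/20) = 91.00 m.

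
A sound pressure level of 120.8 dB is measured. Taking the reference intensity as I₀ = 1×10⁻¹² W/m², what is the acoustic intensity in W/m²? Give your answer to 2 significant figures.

I = I₀·10^(L/10) = 10⁻¹² × 10^(120.8/10) = 10^(0.080).

1.2 W/m²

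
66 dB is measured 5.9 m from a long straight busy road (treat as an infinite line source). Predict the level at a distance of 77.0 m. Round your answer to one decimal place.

For a line source, L₂ = L₁ − 10·log₁₀(r₂/r₁).
L₂ = 66 − 10·log₁₀(77.0/5.9) = 66 − 11.156 = 54.84 dB.

54.8 dB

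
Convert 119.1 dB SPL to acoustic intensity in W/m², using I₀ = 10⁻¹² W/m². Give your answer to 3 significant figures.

I = I₀·10^(L/10) = 10⁻¹² × 10^(119.1/10) = 10^(-0.090).

0.813 W/m²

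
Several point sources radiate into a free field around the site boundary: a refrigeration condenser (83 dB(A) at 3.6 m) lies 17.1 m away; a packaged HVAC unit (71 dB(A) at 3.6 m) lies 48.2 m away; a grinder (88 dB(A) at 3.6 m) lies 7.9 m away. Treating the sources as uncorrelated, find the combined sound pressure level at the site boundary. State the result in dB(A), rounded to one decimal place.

81.5 dB(A)

Apply inverse-square spreading to bring every level to the receiver, then sum 10^(L/10).
refrigeration condenser: 83 − 20·log₁₀(17.1/3.6) = 83 − 13.53 = 69.47 dB(A).
packaged HVAC unit: 71 − 20·log₁₀(48.2/3.6) = 71 − 22.53 = 48.47 dB(A).
grinder: 88 − 20·log₁₀(7.9/3.6) = 88 − 6.83 = 81.17 dB(A).
Σ 10^(L/10) = 1.399e+08 → L_total = 10·log₁₀(1.399e+08) = 81.46 dB(A).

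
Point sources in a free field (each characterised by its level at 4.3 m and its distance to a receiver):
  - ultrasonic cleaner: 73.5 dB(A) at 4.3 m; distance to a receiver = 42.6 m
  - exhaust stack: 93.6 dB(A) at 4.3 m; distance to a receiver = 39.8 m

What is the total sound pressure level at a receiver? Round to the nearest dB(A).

First find each source's level at the receiver (point-source: −20·log₁₀(r/r_ref)), then combine on an intensity basis.
ultrasonic cleaner: 73.5 − 20·log₁₀(42.6/4.3) = 73.5 − 19.92 = 53.58 dB(A).
exhaust stack: 93.6 − 20·log₁₀(39.8/4.3) = 93.6 − 19.33 = 74.27 dB(A).
Σ 10^(L/10) = 2.697e+07 → L_total = 10·log₁₀(2.697e+07) = 74.31 dB(A).

74 dB(A)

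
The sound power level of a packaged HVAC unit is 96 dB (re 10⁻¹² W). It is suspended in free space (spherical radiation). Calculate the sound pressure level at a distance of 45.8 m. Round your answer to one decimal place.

L_p = L_w − 10·log₁₀(4π·r²) with r = 45.8 m.
4π·r² = 2.636e+04 m², 10·log₁₀ of that is 44.209 dB.
L_p = 96 − 44.209 = 51.79 dB.

51.8 dB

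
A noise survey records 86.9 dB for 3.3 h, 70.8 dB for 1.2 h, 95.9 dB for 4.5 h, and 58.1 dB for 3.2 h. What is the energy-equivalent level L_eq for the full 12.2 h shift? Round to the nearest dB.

92 dB

The energy average is taken in the linear domain: L_eq = 10·log₁₀[(Σ tᵢ·10^(Lᵢ/10))/T], T = 12.2 h.
Σ tᵢ·10^(Lᵢ/10) = 3.3·10^(86.9/10) + 1.2·10^(70.8/10) + 4.5·10^(95.9/10) + 3.2·10^(58.1/10) = 1.914e+10.
L_eq = 10·log₁₀(1.914e+10/12.2) = 91.96 dB.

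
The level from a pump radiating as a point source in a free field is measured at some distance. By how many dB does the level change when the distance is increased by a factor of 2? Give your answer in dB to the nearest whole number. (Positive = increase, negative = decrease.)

-6 dB

Point-source spreading: ΔL = −20·log₁₀(r₂/r₁).
ΔL = −20·log₁₀(2) = -6.02 dB.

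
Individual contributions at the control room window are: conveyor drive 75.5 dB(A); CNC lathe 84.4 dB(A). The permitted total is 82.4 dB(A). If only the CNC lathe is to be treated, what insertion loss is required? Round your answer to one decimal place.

3.0 dB

Fixed contribution from the other source: Σ 10^(L/10) = 10^(75.5/10) = 3.548e+07 (75.50 dB(A)).
To meet 82.4 dB(A) overall, the treated CNC lathe may contribute at most 10^(82.4/10) − 3.548e+07 = 1.383e+08, i.e. 81.41 dB(A).
So the CNC lathe must be reduced from 84.4 to 81.41 dB(A): IL = 2.99 dB.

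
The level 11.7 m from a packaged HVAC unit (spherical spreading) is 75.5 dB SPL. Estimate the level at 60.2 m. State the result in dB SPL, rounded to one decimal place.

Spherical spreading from a point source gives a 20·log₁₀(r₂/r₁) drop.
L₂ = 75.5 − 20·log₁₀(60.2/11.7) = 75.5 − 14.228 = 61.27 dB SPL.

61.3 dB SPL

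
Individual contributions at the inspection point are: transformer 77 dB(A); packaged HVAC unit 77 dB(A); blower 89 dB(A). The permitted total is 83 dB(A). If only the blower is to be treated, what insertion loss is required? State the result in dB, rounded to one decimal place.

The untreated sources together contribute 10^(77/10) + 10^(77/10) = 1.002e+08, i.e. 80.01 dB(A).
To meet 83 dB(A) overall, the treated blower may contribute at most 10^(83/10) − 1.002e+08 = 9.929e+07, i.e. 79.97 dB(A).
Required insertion loss = 89 − 79.97 = 9.03 dB.

9.0 dB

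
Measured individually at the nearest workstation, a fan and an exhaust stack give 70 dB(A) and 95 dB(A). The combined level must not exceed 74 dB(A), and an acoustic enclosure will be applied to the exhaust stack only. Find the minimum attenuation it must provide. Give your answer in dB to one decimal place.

Everything except the exhaust stack sums to 10^(70/10) = 1.000e+07 in linear terms, 70.00 dB(A).
The limit corresponds to 10^(74/10) = 2.512e+07; subtracting the fixed part leaves 1.512e+07 for the exhaust stack, i.e. 71.80 dB(A).
Required insertion loss = 95 − 71.80 = 23.20 dB.

23.2 dB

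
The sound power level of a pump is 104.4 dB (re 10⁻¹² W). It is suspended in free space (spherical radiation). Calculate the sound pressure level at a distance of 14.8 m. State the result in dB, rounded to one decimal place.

70.0 dB

Free-field spherical radiation: L_p = L_w − 10·log₁₀(4π·r²), r = 14.8 m.
4π·r² = 2753 m², 10·log₁₀ of that is 34.397 dB.
L_p = 104.4 − 34.397 = 70.00 dB.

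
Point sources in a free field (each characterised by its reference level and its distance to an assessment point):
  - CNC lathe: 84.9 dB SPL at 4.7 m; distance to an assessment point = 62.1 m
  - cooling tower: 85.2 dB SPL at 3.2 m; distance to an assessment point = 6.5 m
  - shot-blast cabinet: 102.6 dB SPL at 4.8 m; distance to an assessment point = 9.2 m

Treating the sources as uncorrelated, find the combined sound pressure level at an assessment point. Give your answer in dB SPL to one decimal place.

Apply inverse-square spreading to bring every level to the receiver, then sum 10^(L/10).
CNC lathe: 84.9 − 20·log₁₀(62.1/4.7) = 84.9 − 22.42 = 62.48 dB SPL.
cooling tower: 85.2 − 20·log₁₀(6.5/3.2) = 85.2 − 6.16 = 79.04 dB SPL.
shot-blast cabinet: 102.6 − 20·log₁₀(9.2/4.8) = 102.6 − 5.65 = 96.95 dB SPL.
Σ 10^(L/10) = 5.035e+09 → L_total = 10·log₁₀(5.035e+09) = 97.02 dB SPL.

97.0 dB SPL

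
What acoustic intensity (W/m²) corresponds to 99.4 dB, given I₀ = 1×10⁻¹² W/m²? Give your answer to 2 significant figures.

I = I₀·10^(L/10) = 10⁻¹² × 10^(99.4/10) = 10^(-2.060).

0.0087 W/m²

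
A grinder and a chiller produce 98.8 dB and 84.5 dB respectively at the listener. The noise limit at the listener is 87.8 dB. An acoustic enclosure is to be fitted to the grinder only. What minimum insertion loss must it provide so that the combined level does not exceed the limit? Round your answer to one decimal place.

13.7 dB

Fixed contribution from the other source: Σ 10^(L/10) = 10^(84.5/10) = 2.818e+08 (84.50 dB).
The limit corresponds to 10^(87.8/10) = 6.026e+08; subtracting the fixed part leaves 3.207e+08 for the grinder, i.e. 85.06 dB.
Required insertion loss = 98.8 − 85.06 = 13.74 dB.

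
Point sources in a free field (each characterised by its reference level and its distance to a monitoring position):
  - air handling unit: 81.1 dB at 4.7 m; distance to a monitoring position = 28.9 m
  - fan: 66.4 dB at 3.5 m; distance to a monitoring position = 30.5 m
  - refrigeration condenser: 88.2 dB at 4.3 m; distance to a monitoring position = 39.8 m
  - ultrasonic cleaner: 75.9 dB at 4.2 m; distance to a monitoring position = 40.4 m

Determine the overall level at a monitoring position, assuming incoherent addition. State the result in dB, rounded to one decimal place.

Apply inverse-square spreading to bring every level to the receiver, then sum 10^(L/10).
air handling unit: 81.1 − 20·log₁₀(28.9/4.7) = 81.1 − 15.78 = 65.32 dB.
fan: 66.4 − 20·log₁₀(30.5/3.5) = 66.4 − 18.80 = 47.60 dB.
refrigeration condenser: 88.2 − 20·log₁₀(39.8/4.3) = 88.2 − 19.33 = 68.87 dB.
ultrasonic cleaner: 75.9 − 20·log₁₀(40.4/4.2) = 75.9 − 19.66 = 56.24 dB.
Σ 10^(L/10) = 1.160e+07 → L_total = 10·log₁₀(1.160e+07) = 70.64 dB.

70.6 dB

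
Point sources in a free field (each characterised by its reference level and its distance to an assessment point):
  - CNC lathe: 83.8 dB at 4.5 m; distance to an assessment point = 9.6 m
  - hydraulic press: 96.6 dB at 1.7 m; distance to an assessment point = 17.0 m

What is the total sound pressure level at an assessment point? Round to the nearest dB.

80 dB

First find each source's level at the receiver (point-source: −20·log₁₀(r/r_ref)), then combine on an intensity basis.
CNC lathe: 83.8 − 20·log₁₀(9.6/4.5) = 83.8 − 6.58 = 77.22 dB.
hydraulic press: 96.6 − 20·log₁₀(17.0/1.7) = 96.6 − 20.00 = 76.60 dB.
Σ 10^(L/10) = 9.842e+07 → L_total = 10·log₁₀(9.842e+07) = 79.93 dB.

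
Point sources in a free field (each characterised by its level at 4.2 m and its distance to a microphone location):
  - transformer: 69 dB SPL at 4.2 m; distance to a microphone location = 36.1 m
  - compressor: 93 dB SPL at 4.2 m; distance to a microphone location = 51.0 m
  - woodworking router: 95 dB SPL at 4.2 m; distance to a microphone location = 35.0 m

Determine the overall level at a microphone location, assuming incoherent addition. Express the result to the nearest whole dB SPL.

Propagate each source to the receiver with L = L_ref − 20·log₁₀(r/r_ref), then add intensities.
transformer: 69 − 20·log₁₀(36.1/4.2) = 69 − 18.69 = 50.31 dB SPL.
compressor: 93 − 20·log₁₀(51.0/4.2) = 93 − 21.69 = 71.31 dB SPL.
woodworking router: 95 − 20·log₁₀(35.0/4.2) = 95 − 18.42 = 76.58 dB SPL.
Σ 10^(L/10) = 5.918e+07 → L_total = 10·log₁₀(5.918e+07) = 77.72 dB SPL.

78 dB SPL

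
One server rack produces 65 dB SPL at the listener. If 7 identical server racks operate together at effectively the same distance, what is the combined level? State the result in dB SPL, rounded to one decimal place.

73.5 dB SPL

N identical incoherent sources raise the level by 10·log₁₀ N.
L_total = 65 + 10·log₁₀(7) = 65 + 8.451 = 73.45 dB SPL.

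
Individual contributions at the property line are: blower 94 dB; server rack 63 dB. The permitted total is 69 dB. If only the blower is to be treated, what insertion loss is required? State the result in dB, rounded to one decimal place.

26.3 dB

The untreated sources together contribute 10^(63/10) = 1.995e+06, i.e. 63.00 dB.
To meet 69 dB overall, the treated blower may contribute at most 10^(69/10) − 1.995e+06 = 5.948e+06, i.e. 67.74 dB.
So the blower must be reduced from 94 to 67.74 dB: IL = 26.26 dB.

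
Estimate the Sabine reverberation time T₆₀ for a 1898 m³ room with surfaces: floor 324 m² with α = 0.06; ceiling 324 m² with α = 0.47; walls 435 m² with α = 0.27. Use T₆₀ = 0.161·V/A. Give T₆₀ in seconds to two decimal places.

Summing Sᵢαᵢ: 324·0.06 + 324·0.47 + 435·0.27 = 289.17 m².
T₆₀ = 0.161·V/A = 0.161·1898/289.17 = 1.057 s.

1.06 s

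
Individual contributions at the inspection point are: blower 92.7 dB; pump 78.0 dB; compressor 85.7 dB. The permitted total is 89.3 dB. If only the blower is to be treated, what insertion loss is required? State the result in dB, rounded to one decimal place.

6.5 dB

The untreated sources together contribute 10^(78.0/10) + 10^(85.7/10) = 4.346e+08, i.e. 86.38 dB.
The limit corresponds to 10^(89.3/10) = 8.511e+08; subtracting the fixed part leaves 4.165e+08 for the blower, i.e. 86.20 dB.
So the blower must be reduced from 92.7 to 86.20 dB: IL = 6.50 dB.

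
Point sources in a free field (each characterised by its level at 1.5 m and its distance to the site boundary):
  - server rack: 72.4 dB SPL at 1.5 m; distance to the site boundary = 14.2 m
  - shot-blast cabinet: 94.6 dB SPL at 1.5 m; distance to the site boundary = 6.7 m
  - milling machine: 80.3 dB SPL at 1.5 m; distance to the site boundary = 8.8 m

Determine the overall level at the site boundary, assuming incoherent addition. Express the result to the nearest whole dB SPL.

82 dB SPL

Propagate each source to the receiver with L = L_ref − 20·log₁₀(r/r_ref), then add intensities.
server rack: 72.4 − 20·log₁₀(14.2/1.5) = 72.4 − 19.52 = 52.88 dB SPL.
shot-blast cabinet: 94.6 − 20·log₁₀(6.7/1.5) = 94.6 − 13.00 = 81.60 dB SPL.
milling machine: 80.3 − 20·log₁₀(8.8/1.5) = 80.3 − 15.37 = 64.93 dB SPL.
Σ 10^(L/10) = 1.479e+08 → L_total = 10·log₁₀(1.479e+08) = 81.70 dB SPL.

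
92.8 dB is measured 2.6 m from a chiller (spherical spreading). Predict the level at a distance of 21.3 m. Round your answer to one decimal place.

74.5 dB

Spherical spreading from a point source gives a 20·log₁₀(r₂/r₁) drop.
L₂ = 92.8 − 20·log₁₀(21.3/2.6) = 92.8 − 18.268 = 74.53 dB.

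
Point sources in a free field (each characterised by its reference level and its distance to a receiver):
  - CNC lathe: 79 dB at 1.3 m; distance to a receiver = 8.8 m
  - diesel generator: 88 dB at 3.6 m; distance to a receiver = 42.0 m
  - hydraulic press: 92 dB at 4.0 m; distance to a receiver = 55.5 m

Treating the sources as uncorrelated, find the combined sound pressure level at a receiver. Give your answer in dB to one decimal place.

71.6 dB

First find each source's level at the receiver (point-source: −20·log₁₀(r/r_ref)), then combine on an intensity basis.
CNC lathe: 79 − 20·log₁₀(8.8/1.3) = 79 − 16.61 = 62.39 dB.
diesel generator: 88 − 20·log₁₀(42.0/3.6) = 88 − 21.34 = 66.66 dB.
hydraulic press: 92 − 20·log₁₀(55.5/4.0) = 92 − 22.84 = 69.16 dB.
Σ 10^(L/10) = 1.460e+07 → L_total = 10·log₁₀(1.460e+07) = 71.64 dB.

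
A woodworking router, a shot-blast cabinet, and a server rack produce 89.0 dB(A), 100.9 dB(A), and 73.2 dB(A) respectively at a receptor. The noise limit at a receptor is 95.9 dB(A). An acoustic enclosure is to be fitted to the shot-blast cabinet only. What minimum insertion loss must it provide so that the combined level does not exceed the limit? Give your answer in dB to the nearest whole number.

6 dB

Fixed contribution from the other sources: Σ 10^(L/10) = 10^(89.0/10) + 10^(73.2/10) = 8.152e+08 (89.11 dB(A)).
The limit corresponds to 10^(95.9/10) = 3.890e+09; subtracting the fixed part leaves 3.075e+09 for the shot-blast cabinet, i.e. 94.88 dB(A).
So the shot-blast cabinet must be reduced from 100.9 to 94.88 dB(A): IL = 6.02 dB.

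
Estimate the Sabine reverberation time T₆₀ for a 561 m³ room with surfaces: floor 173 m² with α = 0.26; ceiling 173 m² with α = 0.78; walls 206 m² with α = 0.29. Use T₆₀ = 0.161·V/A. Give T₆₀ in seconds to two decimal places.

A = Σ Sᵢαᵢ = 173·0.26 + 173·0.78 + 206·0.29 = 239.66 m².
T₆₀ = 0.161·V/A = 0.161·561/239.66 = 0.377 s.

0.38 s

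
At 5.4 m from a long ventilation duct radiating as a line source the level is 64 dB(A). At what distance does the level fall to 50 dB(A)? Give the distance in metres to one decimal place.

135.6 m

The 14.0 dB drop corresponds to a distance ratio of 10^(14.0/10) for a line source.
r₂ = 5.4·10^((64−50)/10) = 5.4·10^(14.0/10) = 135.64 m.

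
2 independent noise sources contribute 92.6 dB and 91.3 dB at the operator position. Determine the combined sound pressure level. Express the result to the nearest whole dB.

Incoherent sources combine by intensity addition: L_total = 10·log₁₀(Σ 10^(L_i/10)).
Σ 10^(L/10) = 10^(92.6/10) + 10^(91.3/10) = 3.169e+09.
L_total = 10·log₁₀(3.169e+09) = 95.01 dB.

95 dB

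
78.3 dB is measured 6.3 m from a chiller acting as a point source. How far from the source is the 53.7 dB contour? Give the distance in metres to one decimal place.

The 24.6 dB drop corresponds to a distance ratio of 10^(24.6/20) for a point source.
r₂ = 6.3·10^((78.3−53.7)/20) = 6.3·10^(24.6/20) = 106.99 m.

107.0 m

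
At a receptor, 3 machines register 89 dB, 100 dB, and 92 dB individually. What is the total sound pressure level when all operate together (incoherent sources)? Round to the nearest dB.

For uncorrelated sources the intensities add, so convert each level to linear form, sum, and take 10·log₁₀ of the total.
Σ 10^(L/10) = 10^(89/10) + 10^(100/10) + 10^(92/10) = 1.238e+10.
L_total = 10·log₁₀(1.238e+10) = 100.93 dB.

101 dB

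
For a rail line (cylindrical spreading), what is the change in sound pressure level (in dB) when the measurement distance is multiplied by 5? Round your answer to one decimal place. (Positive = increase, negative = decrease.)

-7.0 dB

A line source loses 3 dB per doubling of distance; generally ΔL = −10·log₁₀(r₂/r₁).
ΔL = −10·log₁₀(5) = -6.99 dB.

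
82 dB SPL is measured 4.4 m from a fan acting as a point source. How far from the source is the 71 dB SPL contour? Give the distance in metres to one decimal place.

15.6 m

The 11.0 dB drop corresponds to a distance ratio of 10^(11.0/20) for a point source.
r₂ = 4.4·10^((82−71)/20) = 4.4·10^(11.0/20) = 15.61 m.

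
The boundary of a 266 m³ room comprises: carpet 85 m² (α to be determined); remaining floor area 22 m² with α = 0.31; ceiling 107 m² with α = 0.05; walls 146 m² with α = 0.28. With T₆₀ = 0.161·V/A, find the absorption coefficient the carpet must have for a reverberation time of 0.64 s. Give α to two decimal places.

0.16

From T₆₀ = 0.161·V/A, the target T₆₀ = 0.64 s needs A = 0.161·266/0.64 = 66.92 m².
Absorption from the other surfaces = 22·0.31 + 107·0.05 + 146·0.28 = 53.05 m², so the carpet must supply 13.87 m² over 85 m².
α = 13.87/85 = 0.163.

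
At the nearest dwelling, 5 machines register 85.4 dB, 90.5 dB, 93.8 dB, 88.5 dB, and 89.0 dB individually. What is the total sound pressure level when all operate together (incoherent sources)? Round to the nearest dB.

97 dB

For uncorrelated sources the intensities add, so convert each level to linear form, sum, and take 10·log₁₀ of the total.
Σ 10^(L/10) = 10^(85.4/10) + 10^(90.5/10) + 10^(93.8/10) + 10^(88.5/10) + 10^(89.0/10) = 5.370e+09.
L_total = 10·log₁₀(5.370e+09) = 97.30 dB.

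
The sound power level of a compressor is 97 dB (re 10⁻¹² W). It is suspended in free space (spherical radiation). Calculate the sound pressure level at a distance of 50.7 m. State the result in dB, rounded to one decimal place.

51.9 dB

Free-field spherical radiation: L_p = L_w − 10·log₁₀(4π·r²), r = 50.7 m.
4π·r² = 3.23e+04 m², 10·log₁₀ of that is 45.092 dB.
L_p = 97 − 45.092 = 51.91 dB.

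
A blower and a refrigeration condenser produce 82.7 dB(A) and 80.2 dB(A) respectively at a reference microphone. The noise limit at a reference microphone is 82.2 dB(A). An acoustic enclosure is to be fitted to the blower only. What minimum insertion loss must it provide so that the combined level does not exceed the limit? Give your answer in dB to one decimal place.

Fixed contribution from the other source: Σ 10^(L/10) = 10^(80.2/10) = 1.047e+08 (80.20 dB(A)).
To meet 82.2 dB(A) overall, the treated blower may contribute at most 10^(82.2/10) − 1.047e+08 = 6.125e+07, i.e. 77.87 dB(A).
So the blower must be reduced from 82.7 to 77.87 dB(A): IL = 4.83 dB.

4.8 dB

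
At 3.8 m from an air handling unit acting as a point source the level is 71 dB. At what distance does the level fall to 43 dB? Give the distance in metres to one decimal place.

The 28.0 dB drop corresponds to a distance ratio of 10^(28.0/20) for a point source.
r₂ = 3.8·10^((71−43)/20) = 3.8·10^(28.0/20) = 95.45 m.

95.5 m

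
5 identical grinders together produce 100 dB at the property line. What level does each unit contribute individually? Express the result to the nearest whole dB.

93 dB

For N identical incoherent sources L_total = L₁ + 10·log₁₀ N, so L₁ = 100 − 10·log₁₀(5) = 100 − 6.990.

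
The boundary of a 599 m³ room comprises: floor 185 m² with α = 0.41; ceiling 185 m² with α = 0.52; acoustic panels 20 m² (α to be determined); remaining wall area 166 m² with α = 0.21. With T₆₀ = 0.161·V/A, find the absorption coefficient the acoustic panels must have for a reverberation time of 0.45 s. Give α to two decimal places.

0.37

From T₆₀ = 0.161·V/A, the target T₆₀ = 0.45 s needs A = 0.161·599/0.45 = 214.31 m².
Absorption from the other surfaces = 185·0.41 + 185·0.52 + 166·0.21 = 206.91 m², so the acoustic panels must supply 7.40 m² over 20 m².
α = 7.40/20 = 0.370.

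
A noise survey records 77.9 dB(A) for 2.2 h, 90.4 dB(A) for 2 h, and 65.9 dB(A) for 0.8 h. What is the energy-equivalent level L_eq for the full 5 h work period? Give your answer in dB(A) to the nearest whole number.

Weight each interval's intensity by its duration and average over T = 5 h:
Σ tᵢ·10^(Lᵢ/10) = 2.2·10^(77.9/10) + 2·10^(90.4/10) + 0.8·10^(65.9/10) = 2.332e+09.
L_eq = 10·log₁₀(2.332e+09/5) = 86.69 dB(A).

87 dB(A)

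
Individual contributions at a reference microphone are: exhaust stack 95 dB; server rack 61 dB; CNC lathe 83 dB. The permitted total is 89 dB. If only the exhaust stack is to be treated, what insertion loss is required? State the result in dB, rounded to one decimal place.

Everything except the exhaust stack sums to 10^(61/10) + 10^(83/10) = 2.008e+08 in linear terms, 83.03 dB.
The limit corresponds to 10^(89/10) = 7.943e+08; subtracting the fixed part leaves 5.935e+08 for the exhaust stack, i.e. 87.73 dB.
So the exhaust stack must be reduced from 95 to 87.73 dB: IL = 7.27 dB.

7.3 dB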